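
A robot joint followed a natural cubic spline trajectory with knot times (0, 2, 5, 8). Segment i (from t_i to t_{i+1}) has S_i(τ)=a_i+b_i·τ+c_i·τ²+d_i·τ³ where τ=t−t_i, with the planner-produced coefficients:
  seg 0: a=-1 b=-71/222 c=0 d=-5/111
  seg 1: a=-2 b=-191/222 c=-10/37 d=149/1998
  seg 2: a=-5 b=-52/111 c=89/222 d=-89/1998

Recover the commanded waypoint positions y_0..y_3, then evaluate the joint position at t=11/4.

y_0=-1 y_1=-2 y_2=-5 y_3=-4
S(11/4) = -13099/4736

y_0 = S_0(0) = a_0 = -1
y_1 = S_1(0) = a_1 = -2
y_2 = S_2(0) = a_2 = -5
y_3 = S_2(3) = -4
t_q=11/4 is in segment 1 (τ=3/4); S_1(τ)=-13099/4736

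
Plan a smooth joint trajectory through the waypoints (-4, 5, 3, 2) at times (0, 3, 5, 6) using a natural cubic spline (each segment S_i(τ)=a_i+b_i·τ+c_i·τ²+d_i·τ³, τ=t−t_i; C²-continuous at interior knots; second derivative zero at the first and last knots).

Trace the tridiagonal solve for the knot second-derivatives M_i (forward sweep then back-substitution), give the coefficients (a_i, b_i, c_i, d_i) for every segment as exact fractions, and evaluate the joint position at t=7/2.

  seg 0: a=-4 b=30/7 c=0 d=-1/7
  seg 1: a=5 b=3/7 c=-9/7 d=2/7
  seg 2: a=3 b=-9/7 c=3/7 d=-1/7
S(7/2) = 69/14

Δ: Δ0=3, Δ1=-1, Δ2=-1
row 1: diag=10, rhs=-24; c'=1/5, d'=-12/5
row 2: denom=6−2·1/5=28/5; d'=(0−2·-12/5)/(28/5)=6/7
back: M2=6/7
back: M1=-12/5−1/5·6/7=-18/7
M: M0=0, M1=-18/7, M2=6/7, M3=0
seg 0: a=-4, c=M0/2=0, d=(M1−M0)/(6·3)=-1/7, b=Δ0−h0·(2M0+M1)/6=30/7
seg 1: a=5, c=M1/2=-9/7, d=(M2−M1)/(6·2)=2/7, b=Δ1−h1·(2M1+M2)/6=3/7
seg 2: a=3, c=M2/2=3/7, d=(M3−M2)/(6·1)=-1/7, b=Δ2−h2·(2M2+M3)/6=-9/7
t_q=7/2 → seg 1, τ=1/2; S=5+3/7·τ+-9/7·τ²+2/7·τ³=69/14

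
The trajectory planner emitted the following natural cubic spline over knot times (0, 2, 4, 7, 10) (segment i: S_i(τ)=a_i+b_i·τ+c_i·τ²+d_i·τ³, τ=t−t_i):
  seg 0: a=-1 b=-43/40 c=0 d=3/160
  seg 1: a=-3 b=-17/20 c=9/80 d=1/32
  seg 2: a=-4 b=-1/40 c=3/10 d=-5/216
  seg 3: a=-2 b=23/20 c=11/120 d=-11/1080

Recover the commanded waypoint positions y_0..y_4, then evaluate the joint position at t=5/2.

y_0 = S_0(0) = a_0 = -1
y_1 = S_1(0) = a_1 = -3
y_2 = S_2(0) = a_2 = -4
y_3 = S_3(0) = a_3 = -2
y_4 = S_3(3) = 2
t_q=5/2 is in segment 1 (τ=1/2); S_1(τ)=-4343/1280

y_0=-1 y_1=-3 y_2=-4 y_3=-2 y_4=2
S(5/2) = -4343/1280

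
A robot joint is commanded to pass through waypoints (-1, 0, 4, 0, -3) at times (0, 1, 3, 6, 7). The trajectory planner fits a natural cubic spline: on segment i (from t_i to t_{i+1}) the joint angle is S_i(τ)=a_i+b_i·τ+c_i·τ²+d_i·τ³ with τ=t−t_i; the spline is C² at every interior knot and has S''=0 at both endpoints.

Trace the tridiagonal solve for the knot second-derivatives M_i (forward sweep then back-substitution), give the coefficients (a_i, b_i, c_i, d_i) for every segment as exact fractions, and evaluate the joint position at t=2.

Δ: Δ0=1, Δ1=2, Δ2=-4/3, Δ3=-3
row 1: diag=6, rhs=6; c'=1/3, d'=1
row 2: denom=10−2·1/3=28/3; d'=(-20−2·1)/(28/3)=-33/14
row 3: denom=8−3·9/28=197/28; d'=(-10−3·-33/14)/(197/28)=-82/197
back: M3=-82/197
back: M2=-33/14−9/28·-82/197=-438/197
back: M1=1−1/3·-438/197=343/197
M: M0=0, M1=343/197, M2=-438/197, M3=-82/197, M4=0
seg 0: a=-1, c=M0/2=0, d=(M1−M0)/(6·1)=343/1182, b=Δ0−h0·(2M0+M1)/6=839/1182
seg 1: a=0, c=M1/2=343/394, d=(M2−M1)/(6·2)=-781/2364, b=Δ1−h1·(2M1+M2)/6=934/591
seg 2: a=4, c=M2/2=-219/197, d=(M3−M2)/(6·3)=178/1773, b=Δ2−h2·(2M2+M3)/6=649/591
seg 3: a=0, c=M3/2=-41/197, d=(M4−M3)/(6·1)=41/591, b=Δ3−h3·(2M3+M4)/6=-1691/591
t_q=2 → seg 1, τ=1; S=0+934/591·τ+343/394·τ²+-781/2364·τ³=1671/788

  seg 0: a=-1 b=839/1182 c=0 d=343/1182
  seg 1: a=0 b=934/591 c=343/394 d=-781/2364
  seg 2: a=4 b=649/591 c=-219/197 d=178/1773
  seg 3: a=0 b=-1691/591 c=-41/197 d=41/591
S(2) = 1671/788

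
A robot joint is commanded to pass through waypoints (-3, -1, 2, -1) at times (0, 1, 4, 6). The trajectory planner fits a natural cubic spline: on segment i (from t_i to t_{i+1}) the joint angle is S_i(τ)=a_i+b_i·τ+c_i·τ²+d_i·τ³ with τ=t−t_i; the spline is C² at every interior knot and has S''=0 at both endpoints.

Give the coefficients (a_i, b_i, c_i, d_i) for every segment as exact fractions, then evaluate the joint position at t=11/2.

  seg 0: a=-3 b=289/142 c=0 d=-5/142
  seg 1: a=-1 b=137/71 c=-15/142 d=-29/426
  seg 2: a=2 b=-77/142 c=-51/71 d=17/142
S(11/2) = -29/1136

Δ: Δ0=2, Δ1=1, Δ2=-3/2
row 1: diag=8, rhs=-6; c'=3/8, d'=-3/4
row 2: denom=10−3·3/8=71/8; d'=(-15−3·-3/4)/(71/8)=-102/71
back: M2=-102/71
back: M1=-3/4−3/8·-102/71=-15/71
M: M0=0, M1=-15/71, M2=-102/71, M3=0
seg 0: a=-3, c=M0/2=0, d=(M1−M0)/(6·1)=-5/142, b=Δ0−h0·(2M0+M1)/6=289/142
seg 1: a=-1, c=M1/2=-15/142, d=(M2−M1)/(6·3)=-29/426, b=Δ1−h1·(2M1+M2)/6=137/71
seg 2: a=2, c=M2/2=-51/71, d=(M3−M2)/(6·2)=17/142, b=Δ2−h2·(2M2+M3)/6=-77/142
t_q=11/2 → seg 2, τ=3/2; S=2+-77/142·τ+-51/71·τ²+17/142·τ³=-29/1136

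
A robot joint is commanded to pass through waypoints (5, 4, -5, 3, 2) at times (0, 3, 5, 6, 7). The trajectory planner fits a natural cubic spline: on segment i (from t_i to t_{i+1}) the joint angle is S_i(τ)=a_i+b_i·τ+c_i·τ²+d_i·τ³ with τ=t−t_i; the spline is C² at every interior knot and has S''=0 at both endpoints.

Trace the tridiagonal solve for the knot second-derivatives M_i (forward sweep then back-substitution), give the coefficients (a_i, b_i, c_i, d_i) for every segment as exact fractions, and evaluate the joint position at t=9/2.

  seg 0: a=5 b=3421/1284 c=0 d=-1283/3852
  seg 1: a=4 b=-4063/642 c=-1283/428 d=5023/2568
  seg 2: a=-5 b=1654/321 c=935/107 d=-1891/321
  seg 3: a=3 b=1591/321 c=-956/107 d=956/321
S(9/2) = -38597/6848

Δ: Δ0=-1/3, Δ1=-9/2, Δ2=8, Δ3=-1
row 1: diag=10, rhs=-25; c'=1/5, d'=-5/2
row 2: denom=6−2·1/5=28/5; d'=(75−2·-5/2)/(28/5)=100/7
row 3: denom=4−1·5/28=107/28; d'=(-54−1·100/7)/(107/28)=-1912/107
back: M3=-1912/107
back: M2=100/7−5/28·-1912/107=1870/107
back: M1=-5/2−1/5·1870/107=-1283/214
M: M0=0, M1=-1283/214, M2=1870/107, M3=-1912/107, M4=0
seg 0: a=5, c=M0/2=0, d=(M1−M0)/(6·3)=-1283/3852, b=Δ0−h0·(2M0+M1)/6=3421/1284
seg 1: a=4, c=M1/2=-1283/428, d=(M2−M1)/(6·2)=5023/2568, b=Δ1−h1·(2M1+M2)/6=-4063/642
seg 2: a=-5, c=M2/2=935/107, d=(M3−M2)/(6·1)=-1891/321, b=Δ2−h2·(2M2+M3)/6=1654/321
seg 3: a=3, c=M3/2=-956/107, d=(M4−M3)/(6·1)=956/321, b=Δ3−h3·(2M3+M4)/6=1591/321
t_q=9/2 → seg 1, τ=3/2; S=4+-4063/642·τ+-1283/428·τ²+5023/2568·τ³=-38597/6848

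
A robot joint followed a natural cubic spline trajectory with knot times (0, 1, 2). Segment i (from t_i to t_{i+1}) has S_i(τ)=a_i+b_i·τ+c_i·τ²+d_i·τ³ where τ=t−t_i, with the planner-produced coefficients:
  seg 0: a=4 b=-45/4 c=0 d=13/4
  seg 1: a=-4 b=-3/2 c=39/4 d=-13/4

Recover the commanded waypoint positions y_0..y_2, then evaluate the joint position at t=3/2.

y_0 = S_0(0) = a_0 = 4
y_1 = S_1(0) = a_1 = -4
y_2 = S_1(1) = 1
t_q=3/2 is in segment 1 (τ=1/2); S_1(τ)=-87/32

y_0=4 y_1=-4 y_2=1
S(3/2) = -87/32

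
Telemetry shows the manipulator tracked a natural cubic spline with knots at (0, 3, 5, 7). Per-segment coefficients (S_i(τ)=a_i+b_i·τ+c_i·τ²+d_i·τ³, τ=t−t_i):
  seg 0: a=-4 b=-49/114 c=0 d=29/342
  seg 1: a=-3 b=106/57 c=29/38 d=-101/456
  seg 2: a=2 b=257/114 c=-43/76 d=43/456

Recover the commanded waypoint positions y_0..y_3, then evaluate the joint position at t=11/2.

y_0=-4 y_1=-3 y_2=2 y_3=5
S(11/2) = 3645/1216

y_0 = S_0(0) = a_0 = -4
y_1 = S_1(0) = a_1 = -3
y_2 = S_2(0) = a_2 = 2
y_3 = S_2(2) = 5
t_q=11/2 is in segment 2 (τ=1/2); S_2(τ)=3645/1216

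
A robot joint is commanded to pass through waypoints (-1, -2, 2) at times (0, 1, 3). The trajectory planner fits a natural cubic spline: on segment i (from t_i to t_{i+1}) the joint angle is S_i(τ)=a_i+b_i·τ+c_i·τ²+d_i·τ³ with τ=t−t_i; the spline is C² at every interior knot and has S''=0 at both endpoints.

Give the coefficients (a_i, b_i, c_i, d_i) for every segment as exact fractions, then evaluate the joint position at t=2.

Δ: Δ0=-1, Δ1=2
row 1: diag=6, rhs=18; c'=1/3, d'=3
back: M1=3
M: M0=0, M1=3, M2=0
seg 0: a=-1, c=M0/2=0, d=(M1−M0)/(6·1)=1/2, b=Δ0−h0·(2M0+M1)/6=-3/2
seg 1: a=-2, c=M1/2=3/2, d=(M2−M1)/(6·2)=-1/4, b=Δ1−h1·(2M1+M2)/6=0
t_q=2 → seg 1, τ=1; S=-2+0·τ+3/2·τ²+-1/4·τ³=-3/4

  seg 0: a=-1 b=-3/2 c=0 d=1/2
  seg 1: a=-2 b=0 c=3/2 d=-1/4
S(2) = -3/4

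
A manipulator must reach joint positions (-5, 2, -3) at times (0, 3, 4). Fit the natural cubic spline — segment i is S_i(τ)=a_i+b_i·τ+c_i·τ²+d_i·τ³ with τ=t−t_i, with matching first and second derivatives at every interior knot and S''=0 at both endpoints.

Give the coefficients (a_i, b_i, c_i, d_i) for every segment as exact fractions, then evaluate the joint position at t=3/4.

Δ: Δ0=7/3, Δ1=-5
row 1: diag=8, rhs=-44; c'=1/8, d'=-11/2
back: M1=-11/2
M: M0=0, M1=-11/2, M2=0
seg 0: a=-5, c=M0/2=0, d=(M1−M0)/(6·3)=-11/36, b=Δ0−h0·(2M0+M1)/6=61/12
seg 1: a=2, c=M1/2=-11/4, d=(M2−M1)/(6·1)=11/12, b=Δ1−h1·(2M1+M2)/6=-19/6
t_q=3/4 → seg 0, τ=3/4; S=-5+61/12·τ+0·τ²+-11/36·τ³=-337/256

  seg 0: a=-5 b=61/12 c=0 d=-11/36
  seg 1: a=2 b=-19/6 c=-11/4 d=11/12
S(3/4) = -337/256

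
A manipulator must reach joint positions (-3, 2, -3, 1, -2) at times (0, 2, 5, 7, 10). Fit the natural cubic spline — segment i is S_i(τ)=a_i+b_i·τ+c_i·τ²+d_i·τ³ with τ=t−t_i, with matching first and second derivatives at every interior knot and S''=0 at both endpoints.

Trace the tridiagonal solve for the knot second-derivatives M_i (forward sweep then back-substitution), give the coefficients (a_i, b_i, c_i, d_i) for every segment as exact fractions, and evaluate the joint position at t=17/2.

Δ: Δ0=5/2, Δ1=-5/3, Δ2=2, Δ3=-1
row 1: diag=10, rhs=-25; c'=3/10, d'=-5/2
row 2: denom=10−3·3/10=91/10; d'=(22−3·-5/2)/(91/10)=295/91
row 3: denom=10−2·20/91=870/91; d'=(-18−2·295/91)/(870/91)=-1114/435
back: M3=-1114/435
back: M2=295/91−20/91·-1114/435=331/87
back: M1=-5/2−3/10·331/87=-528/145
M: M0=0, M1=-528/145, M2=331/87, M3=-1114/435, M4=0
seg 0: a=-3, c=M0/2=0, d=(M1−M0)/(6·2)=-44/145, b=Δ0−h0·(2M0+M1)/6=1077/290
seg 1: a=2, c=M1/2=-264/145, d=(M2−M1)/(6·3)=3239/7830, b=Δ1−h1·(2M1+M2)/6=21/290
seg 2: a=-3, c=M2/2=331/174, d=(M3−M2)/(6·2)=-923/1740, b=Δ2−h2·(2M2+M3)/6=46/145
seg 3: a=1, c=M3/2=-557/435, d=(M4−M3)/(6·3)=557/3915, b=Δ3−h3·(2M3+M4)/6=679/435
t_q=17/2 → seg 3, τ=3/2; S=1+679/435·τ+-557/435·τ²+557/3915·τ³=1091/1160

  seg 0: a=-3 b=1077/290 c=0 d=-44/145
  seg 1: a=2 b=21/290 c=-264/145 d=3239/7830
  seg 2: a=-3 b=46/145 c=331/174 d=-923/1740
  seg 3: a=1 b=679/435 c=-557/435 d=557/3915
S(17/2) = 1091/1160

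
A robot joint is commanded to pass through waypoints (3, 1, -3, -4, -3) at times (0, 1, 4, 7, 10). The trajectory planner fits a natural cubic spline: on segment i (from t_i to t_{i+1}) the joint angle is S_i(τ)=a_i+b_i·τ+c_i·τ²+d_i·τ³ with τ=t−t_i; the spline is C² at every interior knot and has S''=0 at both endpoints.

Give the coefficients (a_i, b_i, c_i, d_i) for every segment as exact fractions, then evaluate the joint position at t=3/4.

  seg 0: a=3 b=-167/81 c=0 d=5/81
  seg 1: a=1 b=-152/81 c=5/27 d=-1/729
  seg 2: a=-3 b=-65/81 c=14/81 d=-4/729
  seg 3: a=-4 b=7/81 c=10/81 d=-10/729
S(3/4) = 2557/1728

Δ: Δ0=-2, Δ1=-4/3, Δ2=-1/3, Δ3=1/3
row 1: diag=8, rhs=4; c'=3/8, d'=1/2
row 2: denom=12−3·3/8=87/8; d'=(6−3·1/2)/(87/8)=12/29
row 3: denom=12−3·8/29=324/29; d'=(4−3·12/29)/(324/29)=20/81
back: M3=20/81
back: M2=12/29−8/29·20/81=28/81
back: M1=1/2−3/8·28/81=10/27
M: M0=0, M1=10/27, M2=28/81, M3=20/81, M4=0
seg 0: a=3, c=M0/2=0, d=(M1−M0)/(6·1)=5/81, b=Δ0−h0·(2M0+M1)/6=-167/81
seg 1: a=1, c=M1/2=5/27, d=(M2−M1)/(6·3)=-1/729, b=Δ1−h1·(2M1+M2)/6=-152/81
seg 2: a=-3, c=M2/2=14/81, d=(M3−M2)/(6·3)=-4/729, b=Δ2−h2·(2M2+M3)/6=-65/81
seg 3: a=-4, c=M3/2=10/81, d=(M4−M3)/(6·3)=-10/729, b=Δ3−h3·(2M3+M4)/6=7/81
t_q=3/4 → seg 0, τ=3/4; S=3+-167/81·τ+0·τ²+5/81·τ³=2557/1728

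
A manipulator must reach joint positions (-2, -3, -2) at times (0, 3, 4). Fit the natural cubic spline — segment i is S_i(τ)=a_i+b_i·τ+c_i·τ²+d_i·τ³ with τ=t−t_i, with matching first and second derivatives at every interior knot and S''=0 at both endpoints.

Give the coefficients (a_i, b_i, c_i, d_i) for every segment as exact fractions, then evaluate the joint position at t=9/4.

  seg 0: a=-2 b=-5/6 c=0 d=1/18
  seg 1: a=-3 b=2/3 c=1/2 d=-1/6
S(9/4) = -415/128

Δ: Δ0=-1/3, Δ1=1
row 1: diag=8, rhs=8; c'=1/8, d'=1
back: M1=1
M: M0=0, M1=1, M2=0
seg 0: a=-2, c=M0/2=0, d=(M1−M0)/(6·3)=1/18, b=Δ0−h0·(2M0+M1)/6=-5/6
seg 1: a=-3, c=M1/2=1/2, d=(M2−M1)/(6·1)=-1/6, b=Δ1−h1·(2M1+M2)/6=2/3
t_q=9/4 → seg 0, τ=9/4; S=-2+-5/6·τ+0·τ²+1/18·τ³=-415/128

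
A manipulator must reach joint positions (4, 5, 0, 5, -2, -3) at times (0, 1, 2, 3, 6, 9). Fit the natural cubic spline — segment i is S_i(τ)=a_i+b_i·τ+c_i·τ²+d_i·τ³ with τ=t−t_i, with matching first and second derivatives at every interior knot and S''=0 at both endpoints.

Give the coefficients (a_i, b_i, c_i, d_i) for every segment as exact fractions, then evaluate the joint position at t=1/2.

  seg 0: a=4 b=4237/1257 c=0 d=-2980/1257
  seg 1: a=5 b=-4703/1257 c=-2980/419 d=7358/1257
  seg 2: a=0 b=-509/1257 c=4378/419 d=-6340/1257
  seg 3: a=5 b=6739/1257 c=-1962/419 d=2662/3771
  seg 4: a=-2 b=-4619/1257 c=700/419 d=-700/3771
S(1/2) = 2258/419

Δ: Δ0=1, Δ1=-5, Δ2=5, Δ3=-7/3, Δ4=-1/3
row 1: diag=4, rhs=-36; c'=1/4, d'=-9
row 2: denom=4−1·1/4=15/4; d'=(60−1·-9)/(15/4)=92/5
row 3: denom=8−1·4/15=116/15; d'=(-44−1·92/5)/(116/15)=-234/29
row 4: denom=12−3·45/116=1257/116; d'=(12−3·-234/29)/(1257/116)=1400/419
back: M4=1400/419
back: M3=-234/29−45/116·1400/419=-3924/419
back: M2=92/5−4/15·-3924/419=8756/419
back: M1=-9−1/4·8756/419=-5960/419
M: M0=0, M1=-5960/419, M2=8756/419, M3=-3924/419, M4=1400/419, M5=0
seg 0: a=4, c=M0/2=0, d=(M1−M0)/(6·1)=-2980/1257, b=Δ0−h0·(2M0+M1)/6=4237/1257
seg 1: a=5, c=M1/2=-2980/419, d=(M2−M1)/(6·1)=7358/1257, b=Δ1−h1·(2M1+M2)/6=-4703/1257
seg 2: a=0, c=M2/2=4378/419, d=(M3−M2)/(6·1)=-6340/1257, b=Δ2−h2·(2M2+M3)/6=-509/1257
seg 3: a=5, c=M3/2=-1962/419, d=(M4−M3)/(6·3)=2662/3771, b=Δ3−h3·(2M3+M4)/6=6739/1257
seg 4: a=-2, c=M4/2=700/419, d=(M5−M4)/(6·3)=-700/3771, b=Δ4−h4·(2M4+M5)/6=-4619/1257
t_q=1/2 → seg 0, τ=1/2; S=4+4237/1257·τ+0·τ²+-2980/1257·τ³=2258/419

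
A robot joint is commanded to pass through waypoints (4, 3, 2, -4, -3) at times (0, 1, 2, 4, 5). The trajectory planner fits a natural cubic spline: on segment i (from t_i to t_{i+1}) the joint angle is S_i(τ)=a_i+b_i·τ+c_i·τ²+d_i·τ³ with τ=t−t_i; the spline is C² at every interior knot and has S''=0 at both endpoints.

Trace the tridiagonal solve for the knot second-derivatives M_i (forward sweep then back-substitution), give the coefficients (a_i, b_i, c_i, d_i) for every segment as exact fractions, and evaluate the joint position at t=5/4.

Δ: Δ0=-1, Δ1=-1, Δ2=-3, Δ3=1
row 1: diag=4, rhs=0; c'=1/4, d'=0
row 2: denom=6−1·1/4=23/4; d'=(-12−1·0)/(23/4)=-48/23
row 3: denom=6−2·8/23=122/23; d'=(24−2·-48/23)/(122/23)=324/61
back: M3=324/61
back: M2=-48/23−8/23·324/61=-240/61
back: M1=0−1/4·-240/61=60/61
M: M0=0, M1=60/61, M2=-240/61, M3=324/61, M4=0
seg 0: a=4, c=M0/2=0, d=(M1−M0)/(6·1)=10/61, b=Δ0−h0·(2M0+M1)/6=-71/61
seg 1: a=3, c=M1/2=30/61, d=(M2−M1)/(6·1)=-50/61, b=Δ1−h1·(2M1+M2)/6=-41/61
seg 2: a=2, c=M2/2=-120/61, d=(M3−M2)/(6·2)=47/61, b=Δ2−h2·(2M2+M3)/6=-131/61
seg 3: a=-4, c=M3/2=162/61, d=(M4−M3)/(6·1)=-54/61, b=Δ3−h3·(2M3+M4)/6=-47/61
t_q=5/4 → seg 1, τ=1/4; S=3+-41/61·τ+30/61·τ²+-50/61·τ³=5563/1952

  seg 0: a=4 b=-71/61 c=0 d=10/61
  seg 1: a=3 b=-41/61 c=30/61 d=-50/61
  seg 2: a=2 b=-131/61 c=-120/61 d=47/61
  seg 3: a=-4 b=-47/61 c=162/61 d=-54/61
S(5/4) = 5563/1952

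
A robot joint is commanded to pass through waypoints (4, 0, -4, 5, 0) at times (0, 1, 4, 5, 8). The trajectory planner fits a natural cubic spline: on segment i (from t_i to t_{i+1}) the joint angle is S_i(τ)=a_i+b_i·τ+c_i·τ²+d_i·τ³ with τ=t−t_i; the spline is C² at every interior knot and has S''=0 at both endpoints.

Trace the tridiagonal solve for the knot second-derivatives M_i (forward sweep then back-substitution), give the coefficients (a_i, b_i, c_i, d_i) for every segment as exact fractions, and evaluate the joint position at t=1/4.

Δ: Δ0=-4, Δ1=-4/3, Δ2=9, Δ3=-5/3
row 1: diag=8, rhs=16; c'=3/8, d'=2
row 2: denom=8−3·3/8=55/8; d'=(62−3·2)/(55/8)=448/55
row 3: denom=8−1·8/55=432/55; d'=(-64−1·448/55)/(432/55)=-248/27
back: M3=-248/27
back: M2=448/55−8/55·-248/27=256/27
back: M1=2−3/8·256/27=-14/9
M: M0=0, M1=-14/9, M2=256/27, M3=-248/27, M4=0
seg 0: a=4, c=M0/2=0, d=(M1−M0)/(6·1)=-7/27, b=Δ0−h0·(2M0+M1)/6=-101/27
seg 1: a=0, c=M1/2=-7/9, d=(M2−M1)/(6·3)=149/243, b=Δ1−h1·(2M1+M2)/6=-122/27
seg 2: a=-4, c=M2/2=128/27, d=(M3−M2)/(6·1)=-28/9, b=Δ2−h2·(2M2+M3)/6=199/27
seg 3: a=5, c=M3/2=-124/27, d=(M4−M3)/(6·3)=124/243, b=Δ3−h3·(2M3+M4)/6=203/27
t_q=1/4 → seg 0, τ=1/4; S=4+-101/27·τ+0·τ²+-7/27·τ³=1763/576

  seg 0: a=4 b=-101/27 c=0 d=-7/27
  seg 1: a=0 b=-122/27 c=-7/9 d=149/243
  seg 2: a=-4 b=199/27 c=128/27 d=-28/9
  seg 3: a=5 b=203/27 c=-124/27 d=124/243
S(1/4) = 1763/576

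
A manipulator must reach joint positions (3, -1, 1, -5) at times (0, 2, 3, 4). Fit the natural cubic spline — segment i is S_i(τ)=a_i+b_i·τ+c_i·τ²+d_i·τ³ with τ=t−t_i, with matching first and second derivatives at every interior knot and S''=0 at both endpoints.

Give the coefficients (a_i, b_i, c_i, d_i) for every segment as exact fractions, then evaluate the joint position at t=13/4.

  seg 0: a=3 b=-94/23 c=0 d=12/23
  seg 1: a=-1 b=50/23 c=72/23 d=-76/23
  seg 2: a=1 b=-34/23 c=-156/23 d=52/23
S(13/4) = 89/368

Δ: Δ0=-2, Δ1=2, Δ2=-6
row 1: diag=6, rhs=24; c'=1/6, d'=4
row 2: denom=4−1·1/6=23/6; d'=(-48−1·4)/(23/6)=-312/23
back: M2=-312/23
back: M1=4−1/6·-312/23=144/23
M: M0=0, M1=144/23, M2=-312/23, M3=0
seg 0: a=3, c=M0/2=0, d=(M1−M0)/(6·2)=12/23, b=Δ0−h0·(2M0+M1)/6=-94/23
seg 1: a=-1, c=M1/2=72/23, d=(M2−M1)/(6·1)=-76/23, b=Δ1−h1·(2M1+M2)/6=50/23
seg 2: a=1, c=M2/2=-156/23, d=(M3−M2)/(6·1)=52/23, b=Δ2−h2·(2M2+M3)/6=-34/23
t_q=13/4 → seg 2, τ=1/4; S=1+-34/23·τ+-156/23·τ²+52/23·τ³=89/368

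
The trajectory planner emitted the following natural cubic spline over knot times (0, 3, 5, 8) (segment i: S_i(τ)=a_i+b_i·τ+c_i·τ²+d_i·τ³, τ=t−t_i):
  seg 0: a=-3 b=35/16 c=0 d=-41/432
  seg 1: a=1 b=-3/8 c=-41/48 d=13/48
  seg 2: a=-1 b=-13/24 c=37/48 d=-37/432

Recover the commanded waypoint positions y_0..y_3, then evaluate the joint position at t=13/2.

y_0=-3 y_1=1 y_2=-1 y_3=2
S(13/2) = -47/128

y_0 = S_0(0) = a_0 = -3
y_1 = S_1(0) = a_1 = 1
y_2 = S_2(0) = a_2 = -1
y_3 = S_2(3) = 2
t_q=13/2 is in segment 2 (τ=3/2); S_2(τ)=-47/128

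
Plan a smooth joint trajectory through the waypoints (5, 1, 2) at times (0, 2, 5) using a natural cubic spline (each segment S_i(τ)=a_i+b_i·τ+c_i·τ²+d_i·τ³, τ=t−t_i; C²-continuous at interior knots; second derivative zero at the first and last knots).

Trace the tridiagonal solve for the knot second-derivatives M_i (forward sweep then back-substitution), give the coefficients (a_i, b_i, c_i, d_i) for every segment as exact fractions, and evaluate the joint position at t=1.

  seg 0: a=5 b=-37/15 c=0 d=7/60
  seg 1: a=1 b=-16/15 c=7/10 d=-7/90
S(1) = 53/20

Δ: Δ0=-2, Δ1=1/3
row 1: diag=10, rhs=14; c'=3/10, d'=7/5
back: M1=7/5
M: M0=0, M1=7/5, M2=0
seg 0: a=5, c=M0/2=0, d=(M1−M0)/(6·2)=7/60, b=Δ0−h0·(2M0+M1)/6=-37/15
seg 1: a=1, c=M1/2=7/10, d=(M2−M1)/(6·3)=-7/90, b=Δ1−h1·(2M1+M2)/6=-16/15
t_q=1 → seg 0, τ=1; S=5+-37/15·τ+0·τ²+7/60·τ³=53/20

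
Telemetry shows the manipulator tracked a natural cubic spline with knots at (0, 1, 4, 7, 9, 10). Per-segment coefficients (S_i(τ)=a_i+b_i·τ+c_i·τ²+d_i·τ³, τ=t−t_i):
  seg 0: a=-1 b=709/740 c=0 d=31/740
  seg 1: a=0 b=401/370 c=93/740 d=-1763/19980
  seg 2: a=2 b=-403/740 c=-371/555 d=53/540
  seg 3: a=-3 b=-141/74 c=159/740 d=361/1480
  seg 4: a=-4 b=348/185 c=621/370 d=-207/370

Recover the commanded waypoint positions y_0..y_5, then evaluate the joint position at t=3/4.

y_0=-1 y_1=0 y_2=2 y_3=-3 y_4=-4 y_5=-1
S(3/4) = -12491/47360

y_0 = S_0(0) = a_0 = -1
y_1 = S_1(0) = a_1 = 0
y_2 = S_2(0) = a_2 = 2
y_3 = S_3(0) = a_3 = -3
y_4 = S_4(0) = a_4 = -4
y_5 = S_4(1) = -1
t_q=3/4 is in segment 0 (τ=3/4); S_0(τ)=-12491/47360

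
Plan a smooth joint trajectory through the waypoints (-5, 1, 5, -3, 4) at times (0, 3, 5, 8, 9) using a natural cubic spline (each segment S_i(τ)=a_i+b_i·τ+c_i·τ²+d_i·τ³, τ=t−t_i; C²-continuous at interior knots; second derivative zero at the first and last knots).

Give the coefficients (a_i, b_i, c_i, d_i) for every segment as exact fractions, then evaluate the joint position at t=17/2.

Δ: Δ0=2, Δ1=2, Δ2=-8/3, Δ3=7
row 1: diag=10, rhs=0; c'=1/5, d'=0
row 2: denom=10−2·1/5=48/5; d'=(-28−2·0)/(48/5)=-35/12
row 3: denom=8−3·5/16=113/16; d'=(58−3·-35/12)/(113/16)=1068/113
back: M3=1068/113
back: M2=-35/12−5/16·1068/113=-1990/339
back: M1=0−1/5·-1990/339=398/339
M: M0=0, M1=398/339, M2=-1990/339, M3=1068/113, M4=0
seg 0: a=-5, c=M0/2=0, d=(M1−M0)/(6·3)=199/3051, b=Δ0−h0·(2M0+M1)/6=479/339
seg 1: a=1, c=M1/2=199/339, d=(M2−M1)/(6·2)=-199/339, b=Δ1−h1·(2M1+M2)/6=1076/339
seg 2: a=5, c=M2/2=-995/339, d=(M3−M2)/(6·3)=2597/3051, b=Δ2−h2·(2M2+M3)/6=-172/113
seg 3: a=-3, c=M3/2=534/113, d=(M4−M3)/(6·1)=-178/113, b=Δ3−h3·(2M3+M4)/6=435/113
t_q=17/2 → seg 3, τ=1/2; S=-3+435/113·τ+534/113·τ²+-178/113·τ³=-41/452

  seg 0: a=-5 b=479/339 c=0 d=199/3051
  seg 1: a=1 b=1076/339 c=199/339 d=-199/339
  seg 2: a=5 b=-172/113 c=-995/339 d=2597/3051
  seg 3: a=-3 b=435/113 c=534/113 d=-178/113
S(17/2) = -41/452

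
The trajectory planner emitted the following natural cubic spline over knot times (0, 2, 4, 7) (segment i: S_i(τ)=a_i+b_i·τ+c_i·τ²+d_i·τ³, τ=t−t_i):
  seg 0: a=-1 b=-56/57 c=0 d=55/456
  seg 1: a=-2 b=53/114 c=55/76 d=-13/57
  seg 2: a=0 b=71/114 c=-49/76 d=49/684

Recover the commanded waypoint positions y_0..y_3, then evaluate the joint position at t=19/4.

y_0=-1 y_1=-2 y_2=0 y_3=-2
S(19/4) = 655/4864

y_0 = S_0(0) = a_0 = -1
y_1 = S_1(0) = a_1 = -2
y_2 = S_2(0) = a_2 = 0
y_3 = S_2(3) = -2
t_q=19/4 is in segment 2 (τ=3/4); S_2(τ)=655/4864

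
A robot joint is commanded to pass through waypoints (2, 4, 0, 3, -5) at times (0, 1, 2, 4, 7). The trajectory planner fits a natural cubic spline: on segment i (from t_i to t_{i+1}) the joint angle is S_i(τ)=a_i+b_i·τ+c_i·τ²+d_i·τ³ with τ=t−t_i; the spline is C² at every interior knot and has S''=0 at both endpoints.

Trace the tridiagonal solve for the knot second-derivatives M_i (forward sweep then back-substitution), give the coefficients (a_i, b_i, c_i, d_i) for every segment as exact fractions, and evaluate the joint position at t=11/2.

  seg 0: a=2 b=1241/321 c=0 d=-599/321
  seg 1: a=4 b=-556/321 c=-599/107 d=1069/321
  seg 2: a=0 b=-943/321 c=470/107 d=-2791/2568
  seg 3: a=3 b=1021/642 c=-911/428 d=911/3852
S(11/2) = 4775/3424

Δ: Δ0=2, Δ1=-4, Δ2=3/2, Δ3=-8/3
row 1: diag=4, rhs=-36; c'=1/4, d'=-9
row 2: denom=6−1·1/4=23/4; d'=(33−1·-9)/(23/4)=168/23
row 3: denom=10−2·8/23=214/23; d'=(-25−2·168/23)/(214/23)=-911/214
back: M3=-911/214
back: M2=168/23−8/23·-911/214=940/107
back: M1=-9−1/4·940/107=-1198/107
M: M0=0, M1=-1198/107, M2=940/107, M3=-911/214, M4=0
seg 0: a=2, c=M0/2=0, d=(M1−M0)/(6·1)=-599/321, b=Δ0−h0·(2M0+M1)/6=1241/321
seg 1: a=4, c=M1/2=-599/107, d=(M2−M1)/(6·1)=1069/321, b=Δ1−h1·(2M1+M2)/6=-556/321
seg 2: a=0, c=M2/2=470/107, d=(M3−M2)/(6·2)=-2791/2568, b=Δ2−h2·(2M2+M3)/6=-943/321
seg 3: a=3, c=M3/2=-911/428, d=(M4−M3)/(6·3)=911/3852, b=Δ3−h3·(2M3+M4)/6=1021/642
t_q=11/2 → seg 3, τ=3/2; S=3+1021/642·τ+-911/428·τ²+911/3852·τ³=4775/3424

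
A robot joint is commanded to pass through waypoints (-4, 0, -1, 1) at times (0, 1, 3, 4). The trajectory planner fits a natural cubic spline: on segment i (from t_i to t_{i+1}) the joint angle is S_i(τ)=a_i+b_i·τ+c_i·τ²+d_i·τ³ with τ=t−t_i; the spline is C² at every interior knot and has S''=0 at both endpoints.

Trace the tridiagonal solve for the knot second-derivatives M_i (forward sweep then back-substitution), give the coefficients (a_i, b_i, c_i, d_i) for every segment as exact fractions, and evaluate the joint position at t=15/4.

Δ: Δ0=4, Δ1=-1/2, Δ2=2
row 1: diag=6, rhs=-27; c'=1/3, d'=-9/2
row 2: denom=6−2·1/3=16/3; d'=(15−2·-9/2)/(16/3)=9/2
back: M2=9/2
back: M1=-9/2−1/3·9/2=-6
M: M0=0, M1=-6, M2=9/2, M3=0
seg 0: a=-4, c=M0/2=0, d=(M1−M0)/(6·1)=-1, b=Δ0−h0·(2M0+M1)/6=5
seg 1: a=0, c=M1/2=-3, d=(M2−M1)/(6·2)=7/8, b=Δ1−h1·(2M1+M2)/6=2
seg 2: a=-1, c=M2/2=9/4, d=(M3−M2)/(6·1)=-3/4, b=Δ2−h2·(2M2+M3)/6=1/2
t_q=15/4 → seg 2, τ=3/4; S=-1+1/2·τ+9/4·τ²+-3/4·τ³=83/256

  seg 0: a=-4 b=5 c=0 d=-1
  seg 1: a=0 b=2 c=-3 d=7/8
  seg 2: a=-1 b=1/2 c=9/4 d=-3/4
S(15/4) = 83/256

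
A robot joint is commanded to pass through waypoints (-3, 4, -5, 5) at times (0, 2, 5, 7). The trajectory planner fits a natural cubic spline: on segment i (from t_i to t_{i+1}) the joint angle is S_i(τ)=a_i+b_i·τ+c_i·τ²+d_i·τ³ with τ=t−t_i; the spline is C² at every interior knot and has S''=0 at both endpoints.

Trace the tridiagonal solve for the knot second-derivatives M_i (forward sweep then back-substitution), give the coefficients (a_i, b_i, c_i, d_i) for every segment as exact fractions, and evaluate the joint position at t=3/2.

Δ: Δ0=7/2, Δ1=-3, Δ2=5
row 1: diag=10, rhs=-39; c'=3/10, d'=-39/10
row 2: denom=10−3·3/10=91/10; d'=(48−3·-39/10)/(91/10)=597/91
back: M2=597/91
back: M1=-39/10−3/10·597/91=-534/91
M: M0=0, M1=-534/91, M2=597/91, M3=0
seg 0: a=-3, c=M0/2=0, d=(M1−M0)/(6·2)=-89/182, b=Δ0−h0·(2M0+M1)/6=993/182
seg 1: a=4, c=M1/2=-267/91, d=(M2−M1)/(6·3)=29/42, b=Δ1−h1·(2M1+M2)/6=-75/182
seg 2: a=-5, c=M2/2=597/182, d=(M3−M2)/(6·2)=-199/364, b=Δ2−h2·(2M2+M3)/6=57/91
t_q=3/2 → seg 0, τ=3/2; S=-3+993/182·τ+0·τ²+-89/182·τ³=735/208

  seg 0: a=-3 b=993/182 c=0 d=-89/182
  seg 1: a=4 b=-75/182 c=-267/91 d=29/42
  seg 2: a=-5 b=57/91 c=597/182 d=-199/364
S(3/2) = 735/208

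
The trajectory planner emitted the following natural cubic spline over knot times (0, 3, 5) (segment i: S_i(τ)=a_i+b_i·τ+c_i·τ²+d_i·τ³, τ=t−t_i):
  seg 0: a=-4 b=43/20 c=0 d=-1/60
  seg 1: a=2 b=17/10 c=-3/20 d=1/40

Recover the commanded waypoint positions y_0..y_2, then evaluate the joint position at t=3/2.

y_0=-4 y_1=2 y_2=5
S(3/2) = -133/160

y_0 = S_0(0) = a_0 = -4
y_1 = S_1(0) = a_1 = 2
y_2 = S_1(2) = 5
t_q=3/2 is in segment 0 (τ=3/2); S_0(τ)=-133/160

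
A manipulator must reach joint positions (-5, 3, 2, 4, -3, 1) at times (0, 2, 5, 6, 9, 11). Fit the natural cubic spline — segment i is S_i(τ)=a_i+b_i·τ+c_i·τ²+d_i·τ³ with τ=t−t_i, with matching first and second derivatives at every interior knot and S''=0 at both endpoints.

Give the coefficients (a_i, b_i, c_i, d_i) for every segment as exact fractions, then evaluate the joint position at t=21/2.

  seg 0: a=-5 b=8644/1647 c=0 d=-514/1647
  seg 1: a=3 b=2476/1647 c=-1028/549 d=6227/14823
  seg 2: a=2 b=2653/1647 c=3143/1647 d=-278/183
  seg 3: a=4 b=1433/1647 c=-4363/1647 d=7813/14823
  seg 4: a=-3 b=-1306/1647 c=1150/549 d=-575/1647
S(21/2) = -2875/4392

Δ: Δ0=4, Δ1=-1/3, Δ2=2, Δ3=-7/3, Δ4=2
row 1: diag=10, rhs=-26; c'=3/10, d'=-13/5
row 2: denom=8−3·3/10=71/10; d'=(14−3·-13/5)/(71/10)=218/71
row 3: denom=8−1·10/71=558/71; d'=(-26−1·218/71)/(558/71)=-344/93
row 4: denom=10−3·71/186=549/62; d'=(26−3·-344/93)/(549/62)=2300/549
back: M4=2300/549
back: M3=-344/93−71/186·2300/549=-8726/1647
back: M2=218/71−10/71·-8726/1647=6286/1647
back: M1=-13/5−3/10·6286/1647=-2056/549
M: M0=0, M1=-2056/549, M2=6286/1647, M3=-8726/1647, M4=2300/549, M5=0
seg 0: a=-5, c=M0/2=0, d=(M1−M0)/(6·2)=-514/1647, b=Δ0−h0·(2M0+M1)/6=8644/1647
seg 1: a=3, c=M1/2=-1028/549, d=(M2−M1)/(6·3)=6227/14823, b=Δ1−h1·(2M1+M2)/6=2476/1647
seg 2: a=2, c=M2/2=3143/1647, d=(M3−M2)/(6·1)=-278/183, b=Δ2−h2·(2M2+M3)/6=2653/1647
seg 3: a=4, c=M3/2=-4363/1647, d=(M4−M3)/(6·3)=7813/14823, b=Δ3−h3·(2M3+M4)/6=1433/1647
seg 4: a=-3, c=M4/2=1150/549, d=(M5−M4)/(6·2)=-575/1647, b=Δ4−h4·(2M4+M5)/6=-1306/1647
t_q=21/2 → seg 4, τ=3/2; S=-3+-1306/1647·τ+1150/549·τ²+-575/1647·τ³=-2875/4392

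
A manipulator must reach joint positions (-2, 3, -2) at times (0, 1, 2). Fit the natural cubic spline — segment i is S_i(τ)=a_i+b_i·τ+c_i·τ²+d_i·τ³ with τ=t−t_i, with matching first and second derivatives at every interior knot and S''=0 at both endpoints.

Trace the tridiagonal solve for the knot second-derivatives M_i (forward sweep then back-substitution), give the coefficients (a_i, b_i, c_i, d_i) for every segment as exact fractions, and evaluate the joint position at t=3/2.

  seg 0: a=-2 b=15/2 c=0 d=-5/2
  seg 1: a=3 b=0 c=-15/2 d=5/2
S(3/2) = 23/16

Δ: Δ0=5, Δ1=-5
row 1: diag=4, rhs=-60; c'=1/4, d'=-15
back: M1=-15
M: M0=0, M1=-15, M2=0
seg 0: a=-2, c=M0/2=0, d=(M1−M0)/(6·1)=-5/2, b=Δ0−h0·(2M0+M1)/6=15/2
seg 1: a=3, c=M1/2=-15/2, d=(M2−M1)/(6·1)=5/2, b=Δ1−h1·(2M1+M2)/6=0
t_q=3/2 → seg 1, τ=1/2; S=3+0·τ+-15/2·τ²+5/2·τ³=23/16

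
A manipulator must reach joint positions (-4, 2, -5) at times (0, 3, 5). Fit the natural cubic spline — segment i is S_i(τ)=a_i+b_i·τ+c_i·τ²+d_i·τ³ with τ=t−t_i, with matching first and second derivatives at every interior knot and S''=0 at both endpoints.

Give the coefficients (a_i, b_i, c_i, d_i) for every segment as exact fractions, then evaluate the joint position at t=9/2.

  seg 0: a=-4 b=73/20 c=0 d=-11/60
  seg 1: a=2 b=-13/10 c=-33/20 d=11/40
S(9/2) = -175/64

Δ: Δ0=2, Δ1=-7/2
row 1: diag=10, rhs=-33; c'=1/5, d'=-33/10
back: M1=-33/10
M: M0=0, M1=-33/10, M2=0
seg 0: a=-4, c=M0/2=0, d=(M1−M0)/(6·3)=-11/60, b=Δ0−h0·(2M0+M1)/6=73/20
seg 1: a=2, c=M1/2=-33/20, d=(M2−M1)/(6·2)=11/40, b=Δ1−h1·(2M1+M2)/6=-13/10
t_q=9/2 → seg 1, τ=3/2; S=2+-13/10·τ+-33/20·τ²+11/40·τ³=-175/64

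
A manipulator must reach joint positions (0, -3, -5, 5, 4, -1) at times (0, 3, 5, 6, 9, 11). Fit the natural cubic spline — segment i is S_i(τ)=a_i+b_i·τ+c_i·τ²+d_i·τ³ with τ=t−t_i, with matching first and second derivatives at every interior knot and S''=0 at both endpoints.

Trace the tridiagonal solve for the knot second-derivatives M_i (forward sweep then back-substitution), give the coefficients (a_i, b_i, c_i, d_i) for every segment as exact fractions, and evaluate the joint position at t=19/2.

  seg 0: a=0 b=1391/3876 c=0 d=-5267/34884
  seg 1: a=-3 b=-7205/1938 c=-5267/3876 d=5267/3876
  seg 2: a=-5 b=4621/646 c=26335/3876 d=-15301/3876
  seg 3: a=5 b=2029/228 c=-4892/969 d=22919/34884
  seg 4: a=4 b=-7079/1938 c=1117/1292 d=-1117/7752
S(19/2) = 49029/20672

Δ: Δ0=-1, Δ1=-1, Δ2=10, Δ3=-1/3, Δ4=-5/2
row 1: diag=10, rhs=0; c'=1/5, d'=0
row 2: denom=6−2·1/5=28/5; d'=(66−2·0)/(28/5)=165/14
row 3: denom=8−1·5/28=219/28; d'=(-62−1·165/14)/(219/28)=-2066/219
row 4: denom=10−3·28/73=646/73; d'=(-13−3·-2066/219)/(646/73)=1117/646
back: M4=1117/646
back: M3=-2066/219−28/73·1117/646=-9784/969
back: M2=165/14−5/28·-9784/969=26335/1938
back: M1=0−1/5·26335/1938=-5267/1938
M: M0=0, M1=-5267/1938, M2=26335/1938, M3=-9784/969, M4=1117/646, M5=0
seg 0: a=0, c=M0/2=0, d=(M1−M0)/(6·3)=-5267/34884, b=Δ0−h0·(2M0+M1)/6=1391/3876
seg 1: a=-3, c=M1/2=-5267/3876, d=(M2−M1)/(6·2)=5267/3876, b=Δ1−h1·(2M1+M2)/6=-7205/1938
seg 2: a=-5, c=M2/2=26335/3876, d=(M3−M2)/(6·1)=-15301/3876, b=Δ2−h2·(2M2+M3)/6=4621/646
seg 3: a=5, c=M3/2=-4892/969, d=(M4−M3)/(6·3)=22919/34884, b=Δ3−h3·(2M3+M4)/6=2029/228
seg 4: a=4, c=M4/2=1117/1292, d=(M5−M4)/(6·2)=-1117/7752, b=Δ4−h4·(2M4+M5)/6=-7079/1938
t_q=19/2 → seg 4, τ=1/2; S=4+-7079/1938·τ+1117/1292·τ²+-1117/7752·τ³=49029/20672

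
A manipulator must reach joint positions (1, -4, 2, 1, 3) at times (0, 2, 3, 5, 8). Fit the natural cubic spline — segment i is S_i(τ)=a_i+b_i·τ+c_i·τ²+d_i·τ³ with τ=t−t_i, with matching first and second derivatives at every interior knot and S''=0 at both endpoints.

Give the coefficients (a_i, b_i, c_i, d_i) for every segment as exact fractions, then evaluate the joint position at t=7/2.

  seg 0: a=1 b=-35/6 c=0 d=5/6
  seg 1: a=-4 b=25/6 c=5 d=-19/6
  seg 2: a=2 b=14/3 c=-9/2 d=23/24
  seg 3: a=1 b=-11/6 c=5/4 d=-5/36
S(7/2) = 213/64

Δ: Δ0=-5/2, Δ1=6, Δ2=-1/2, Δ3=2/3
row 1: diag=6, rhs=51; c'=1/6, d'=17/2
row 2: denom=6−1·1/6=35/6; d'=(-39−1·17/2)/(35/6)=-57/7
row 3: denom=10−2·12/35=326/35; d'=(7−2·-57/7)/(326/35)=5/2
back: M3=5/2
back: M2=-57/7−12/35·5/2=-9
back: M1=17/2−1/6·-9=10
M: M0=0, M1=10, M2=-9, M3=5/2, M4=0
seg 0: a=1, c=M0/2=0, d=(M1−M0)/(6·2)=5/6, b=Δ0−h0·(2M0+M1)/6=-35/6
seg 1: a=-4, c=M1/2=5, d=(M2−M1)/(6·1)=-19/6, b=Δ1−h1·(2M1+M2)/6=25/6
seg 2: a=2, c=M2/2=-9/2, d=(M3−M2)/(6·2)=23/24, b=Δ2−h2·(2M2+M3)/6=14/3
seg 3: a=1, c=M3/2=5/4, d=(M4−M3)/(6·3)=-5/36, b=Δ3−h3·(2M3+M4)/6=-11/6
t_q=7/2 → seg 2, τ=1/2; S=2+14/3·τ+-9/2·τ²+23/24·τ³=213/64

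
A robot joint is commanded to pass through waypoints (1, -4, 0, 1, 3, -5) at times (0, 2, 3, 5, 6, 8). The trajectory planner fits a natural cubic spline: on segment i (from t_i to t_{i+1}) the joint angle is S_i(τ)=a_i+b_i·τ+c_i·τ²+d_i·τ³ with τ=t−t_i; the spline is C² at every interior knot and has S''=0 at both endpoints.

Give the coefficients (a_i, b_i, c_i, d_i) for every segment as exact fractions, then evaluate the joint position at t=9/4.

Δ: Δ0=-5/2, Δ1=4, Δ2=1/2, Δ3=2, Δ4=-4
row 1: diag=6, rhs=39; c'=1/6, d'=13/2
row 2: denom=6−1·1/6=35/6; d'=(-21−1·13/2)/(35/6)=-33/7
row 3: denom=6−2·12/35=186/35; d'=(9−2·-33/7)/(186/35)=215/62
row 4: denom=6−1·35/186=1081/186; d'=(-36−1·215/62)/(1081/186)=-7341/1081
back: M4=-7341/1081
back: M3=215/62−35/186·-7341/1081=5130/1081
back: M2=-33/7−12/35·5130/1081=-6855/1081
back: M1=13/2−1/6·-6855/1081=8169/1081
M: M0=0, M1=8169/1081, M2=-6855/1081, M3=5130/1081, M4=-7341/1081, M5=0
seg 0: a=1, c=M0/2=0, d=(M1−M0)/(6·2)=2723/4324, b=Δ0−h0·(2M0+M1)/6=-10851/2162
seg 1: a=-4, c=M1/2=8169/2162, d=(M2−M1)/(6·1)=-2504/1081, b=Δ1−h1·(2M1+M2)/6=5487/2162
seg 2: a=0, c=M2/2=-6855/2162, d=(M3−M2)/(6·2)=85/92, b=Δ2−h2·(2M2+M3)/6=6801/2162
seg 3: a=1, c=M3/2=2565/1081, d=(M4−M3)/(6·1)=-4157/2162, b=Δ3−h3·(2M3+M4)/6=3351/2162
seg 4: a=3, c=M4/2=-7341/2162, d=(M5−M4)/(6·2)=2447/4324, b=Δ4−h4·(2M4+M5)/6=570/1081
t_q=9/4 → seg 1, τ=1/4; S=-4+5487/2162·τ+8169/2162·τ²+-2504/1081·τ³=-4761/1504

  seg 0: a=1 b=-10851/2162 c=0 d=2723/4324
  seg 1: a=-4 b=5487/2162 c=8169/2162 d=-2504/1081
  seg 2: a=0 b=6801/2162 c=-6855/2162 d=85/92
  seg 3: a=1 b=3351/2162 c=2565/1081 d=-4157/2162
  seg 4: a=3 b=570/1081 c=-7341/2162 d=2447/4324
S(9/4) = -4761/1504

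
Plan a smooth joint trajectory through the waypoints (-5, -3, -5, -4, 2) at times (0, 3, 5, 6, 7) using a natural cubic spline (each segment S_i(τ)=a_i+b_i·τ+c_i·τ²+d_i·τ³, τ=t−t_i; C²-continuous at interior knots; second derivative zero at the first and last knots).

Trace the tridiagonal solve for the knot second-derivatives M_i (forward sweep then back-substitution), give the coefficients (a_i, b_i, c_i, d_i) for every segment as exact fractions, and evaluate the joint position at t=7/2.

  seg 0: a=-5 b=827/642 c=0 d=-133/1926
  seg 1: a=-3 b=-185/321 c=-133/214 d=263/1284
  seg 2: a=-5 b=-194/321 c=65/107 d=320/321
  seg 3: a=-4 b=1156/321 c=385/107 d=-385/321
S(7/2) = -11703/3424

Δ: Δ0=2/3, Δ1=-1, Δ2=1, Δ3=6
row 1: diag=10, rhs=-10; c'=1/5, d'=-1
row 2: denom=6−2·1/5=28/5; d'=(12−2·-1)/(28/5)=5/2
row 3: denom=4−1·5/28=107/28; d'=(30−1·5/2)/(107/28)=770/107
back: M3=770/107
back: M2=5/2−5/28·770/107=130/107
back: M1=-1−1/5·130/107=-133/107
M: M0=0, M1=-133/107, M2=130/107, M3=770/107, M4=0
seg 0: a=-5, c=M0/2=0, d=(M1−M0)/(6·3)=-133/1926, b=Δ0−h0·(2M0+M1)/6=827/642
seg 1: a=-3, c=M1/2=-133/214, d=(M2−M1)/(6·2)=263/1284, b=Δ1−h1·(2M1+M2)/6=-185/321
seg 2: a=-5, c=M2/2=65/107, d=(M3−M2)/(6·1)=320/321, b=Δ2−h2·(2M2+M3)/6=-194/321
seg 3: a=-4, c=M3/2=385/107, d=(M4−M3)/(6·1)=-385/321, b=Δ3−h3·(2M3+M4)/6=1156/321
t_q=7/2 → seg 1, τ=1/2; S=-3+-185/321·τ+-133/214·τ²+263/1284·τ³=-11703/3424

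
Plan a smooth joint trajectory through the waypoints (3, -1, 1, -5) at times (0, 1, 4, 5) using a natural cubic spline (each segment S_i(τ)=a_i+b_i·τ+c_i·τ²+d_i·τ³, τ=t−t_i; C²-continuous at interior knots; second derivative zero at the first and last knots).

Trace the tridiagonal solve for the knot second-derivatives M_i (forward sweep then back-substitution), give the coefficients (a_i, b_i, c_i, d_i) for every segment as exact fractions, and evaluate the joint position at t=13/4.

Δ: Δ0=-4, Δ1=2/3, Δ2=-6
row 1: diag=8, rhs=28; c'=3/8, d'=7/2
row 2: denom=8−3·3/8=55/8; d'=(-40−3·7/2)/(55/8)=-404/55
back: M2=-404/55
back: M1=7/2−3/8·-404/55=344/55
M: M0=0, M1=344/55, M2=-404/55, M3=0
seg 0: a=3, c=M0/2=0, d=(M1−M0)/(6·1)=172/165, b=Δ0−h0·(2M0+M1)/6=-832/165
seg 1: a=-1, c=M1/2=172/55, d=(M2−M1)/(6·3)=-34/45, b=Δ1−h1·(2M1+M2)/6=-316/165
seg 2: a=1, c=M2/2=-202/55, d=(M3−M2)/(6·1)=202/165, b=Δ2−h2·(2M2+M3)/6=-586/165
t_q=13/4 → seg 1, τ=9/4; S=-1+-316/165·τ+172/55·τ²+-34/45·τ³=3373/1760

  seg 0: a=3 b=-832/165 c=0 d=172/165
  seg 1: a=-1 b=-316/165 c=172/55 d=-34/45
  seg 2: a=1 b=-586/165 c=-202/55 d=202/165
S(13/4) = 3373/1760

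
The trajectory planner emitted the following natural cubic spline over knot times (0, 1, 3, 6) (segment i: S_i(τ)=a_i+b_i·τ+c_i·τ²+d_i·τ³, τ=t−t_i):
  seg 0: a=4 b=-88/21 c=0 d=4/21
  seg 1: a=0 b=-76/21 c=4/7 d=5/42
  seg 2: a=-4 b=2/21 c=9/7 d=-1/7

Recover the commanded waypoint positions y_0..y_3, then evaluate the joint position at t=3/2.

y_0 = S_0(0) = a_0 = 4
y_1 = S_1(0) = a_1 = 0
y_2 = S_2(0) = a_2 = -4
y_3 = S_2(3) = 4
t_q=3/2 is in segment 1 (τ=1/2); S_1(τ)=-185/112

y_0=4 y_1=0 y_2=-4 y_3=4
S(3/2) = -185/112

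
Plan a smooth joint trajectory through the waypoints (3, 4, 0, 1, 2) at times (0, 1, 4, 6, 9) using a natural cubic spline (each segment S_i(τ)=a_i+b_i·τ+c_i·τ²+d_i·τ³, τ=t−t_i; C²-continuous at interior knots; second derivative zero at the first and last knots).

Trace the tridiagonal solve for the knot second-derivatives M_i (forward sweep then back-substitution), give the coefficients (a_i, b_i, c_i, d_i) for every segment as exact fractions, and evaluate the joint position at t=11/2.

Δ: Δ0=1, Δ1=-4/3, Δ2=1/2, Δ3=1/3
row 1: diag=8, rhs=-14; c'=3/8, d'=-7/4
row 2: denom=10−3·3/8=71/8; d'=(11−3·-7/4)/(71/8)=130/71
row 3: denom=10−2·16/71=678/71; d'=(-1−2·130/71)/(678/71)=-331/678
back: M3=-331/678
back: M2=130/71−16/71·-331/678=658/339
back: M1=-7/4−3/8·658/339=-280/113
M: M0=0, M1=-280/113, M2=658/339, M3=-331/678, M4=0
seg 0: a=3, c=M0/2=0, d=(M1−M0)/(6·1)=-140/339, b=Δ0−h0·(2M0+M1)/6=479/339
seg 1: a=4, c=M1/2=-140/113, d=(M2−M1)/(6·3)=749/3051, b=Δ1−h1·(2M1+M2)/6=59/339
seg 2: a=0, c=M2/2=329/339, d=(M3−M2)/(6·2)=-183/904, b=Δ2−h2·(2M2+M3)/6=-214/339
seg 3: a=1, c=M3/2=-331/1356, d=(M4−M3)/(6·3)=331/12204, b=Δ3−h3·(2M3+M4)/6=557/678
t_q=11/2 → seg 2, τ=3/2; S=0+-214/339·τ+329/339·τ²+-183/904·τ³=4003/7232

  seg 0: a=3 b=479/339 c=0 d=-140/339
  seg 1: a=4 b=59/339 c=-140/113 d=749/3051
  seg 2: a=0 b=-214/339 c=329/339 d=-183/904
  seg 3: a=1 b=557/678 c=-331/1356 d=331/12204
S(11/2) = 4003/7232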